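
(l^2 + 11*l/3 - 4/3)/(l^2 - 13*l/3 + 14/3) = (3*l^2 + 11*l - 4)/(3*l^2 - 13*l + 14)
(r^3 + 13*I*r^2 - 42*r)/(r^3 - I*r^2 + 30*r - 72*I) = r*(r + 7*I)/(r^2 - 7*I*r - 12)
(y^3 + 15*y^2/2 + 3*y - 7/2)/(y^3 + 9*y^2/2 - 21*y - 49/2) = (2*y - 1)/(2*y - 7)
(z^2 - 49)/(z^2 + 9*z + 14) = (z - 7)/(z + 2)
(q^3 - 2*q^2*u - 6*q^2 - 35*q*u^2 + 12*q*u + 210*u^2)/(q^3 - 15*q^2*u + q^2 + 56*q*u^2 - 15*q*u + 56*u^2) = (q^2 + 5*q*u - 6*q - 30*u)/(q^2 - 8*q*u + q - 8*u)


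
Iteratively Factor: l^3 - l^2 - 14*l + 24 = (l + 4)*(l^2 - 5*l + 6) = (l - 2)*(l + 4)*(l - 3)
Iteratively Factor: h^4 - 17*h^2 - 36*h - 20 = (h + 2)*(h^3 - 2*h^2 - 13*h - 10) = (h + 1)*(h + 2)*(h^2 - 3*h - 10) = (h + 1)*(h + 2)^2*(h - 5)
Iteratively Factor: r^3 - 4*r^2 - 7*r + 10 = (r - 5)*(r^2 + r - 2) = (r - 5)*(r + 2)*(r - 1)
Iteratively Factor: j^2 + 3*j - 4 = (j - 1)*(j + 4)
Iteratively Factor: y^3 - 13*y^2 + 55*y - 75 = (y - 5)*(y^2 - 8*y + 15) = (y - 5)^2*(y - 3)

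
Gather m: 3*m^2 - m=3*m^2 - m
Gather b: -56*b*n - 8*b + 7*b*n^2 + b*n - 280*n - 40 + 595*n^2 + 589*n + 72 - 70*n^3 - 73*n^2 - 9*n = b*(7*n^2 - 55*n - 8) - 70*n^3 + 522*n^2 + 300*n + 32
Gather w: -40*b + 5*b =-35*b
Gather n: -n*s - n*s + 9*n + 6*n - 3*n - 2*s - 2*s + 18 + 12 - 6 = n*(12 - 2*s) - 4*s + 24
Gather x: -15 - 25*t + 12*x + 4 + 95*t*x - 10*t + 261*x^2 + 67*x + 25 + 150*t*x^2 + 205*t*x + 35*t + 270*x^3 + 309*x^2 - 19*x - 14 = 270*x^3 + x^2*(150*t + 570) + x*(300*t + 60)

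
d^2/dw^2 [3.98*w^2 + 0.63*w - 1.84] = 7.96000000000000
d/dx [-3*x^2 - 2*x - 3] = -6*x - 2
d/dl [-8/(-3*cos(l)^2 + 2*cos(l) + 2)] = 16*(3*cos(l) - 1)*sin(l)/(-3*cos(l)^2 + 2*cos(l) + 2)^2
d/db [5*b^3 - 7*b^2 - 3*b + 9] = 15*b^2 - 14*b - 3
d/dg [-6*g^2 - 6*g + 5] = -12*g - 6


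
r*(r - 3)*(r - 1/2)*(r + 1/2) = r^4 - 3*r^3 - r^2/4 + 3*r/4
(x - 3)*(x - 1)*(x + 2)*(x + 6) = x^4 + 4*x^3 - 17*x^2 - 24*x + 36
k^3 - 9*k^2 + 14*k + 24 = (k - 6)*(k - 4)*(k + 1)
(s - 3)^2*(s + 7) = s^3 + s^2 - 33*s + 63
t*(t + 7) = t^2 + 7*t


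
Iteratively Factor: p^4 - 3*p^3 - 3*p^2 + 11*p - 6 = (p - 1)*(p^3 - 2*p^2 - 5*p + 6) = (p - 1)*(p + 2)*(p^2 - 4*p + 3) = (p - 3)*(p - 1)*(p + 2)*(p - 1)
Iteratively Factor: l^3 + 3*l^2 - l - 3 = (l + 3)*(l^2 - 1) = (l + 1)*(l + 3)*(l - 1)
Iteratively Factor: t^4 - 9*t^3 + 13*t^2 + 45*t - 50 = (t - 5)*(t^3 - 4*t^2 - 7*t + 10) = (t - 5)^2*(t^2 + t - 2) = (t - 5)^2*(t + 2)*(t - 1)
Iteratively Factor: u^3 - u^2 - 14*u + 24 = (u - 2)*(u^2 + u - 12) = (u - 2)*(u + 4)*(u - 3)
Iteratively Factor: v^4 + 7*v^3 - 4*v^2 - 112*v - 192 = (v + 4)*(v^3 + 3*v^2 - 16*v - 48) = (v - 4)*(v + 4)*(v^2 + 7*v + 12) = (v - 4)*(v + 4)^2*(v + 3)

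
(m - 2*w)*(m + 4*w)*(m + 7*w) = m^3 + 9*m^2*w + 6*m*w^2 - 56*w^3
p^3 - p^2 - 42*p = p*(p - 7)*(p + 6)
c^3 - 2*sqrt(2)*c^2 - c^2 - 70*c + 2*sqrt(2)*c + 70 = (c - 1)*(c - 7*sqrt(2))*(c + 5*sqrt(2))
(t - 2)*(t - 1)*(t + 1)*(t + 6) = t^4 + 4*t^3 - 13*t^2 - 4*t + 12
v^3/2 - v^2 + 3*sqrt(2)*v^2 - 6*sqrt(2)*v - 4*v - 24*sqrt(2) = (v/2 + 1)*(v - 4)*(v + 6*sqrt(2))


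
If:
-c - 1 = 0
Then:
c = -1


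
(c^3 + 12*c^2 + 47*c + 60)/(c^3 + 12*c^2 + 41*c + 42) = (c^2 + 9*c + 20)/(c^2 + 9*c + 14)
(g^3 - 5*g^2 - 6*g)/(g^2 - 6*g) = g + 1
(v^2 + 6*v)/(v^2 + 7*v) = (v + 6)/(v + 7)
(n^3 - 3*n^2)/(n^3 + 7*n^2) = (n - 3)/(n + 7)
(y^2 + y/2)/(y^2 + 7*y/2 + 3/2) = y/(y + 3)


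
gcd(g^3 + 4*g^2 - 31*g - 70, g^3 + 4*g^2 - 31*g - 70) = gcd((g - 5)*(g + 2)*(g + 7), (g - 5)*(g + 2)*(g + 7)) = g^3 + 4*g^2 - 31*g - 70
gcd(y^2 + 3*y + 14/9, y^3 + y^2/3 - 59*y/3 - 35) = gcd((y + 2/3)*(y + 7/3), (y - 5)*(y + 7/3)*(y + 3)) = y + 7/3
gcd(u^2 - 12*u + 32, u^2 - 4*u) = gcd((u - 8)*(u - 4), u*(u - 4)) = u - 4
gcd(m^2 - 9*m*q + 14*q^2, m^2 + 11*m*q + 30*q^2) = 1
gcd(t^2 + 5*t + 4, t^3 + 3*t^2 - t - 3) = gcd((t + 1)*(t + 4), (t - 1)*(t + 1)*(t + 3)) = t + 1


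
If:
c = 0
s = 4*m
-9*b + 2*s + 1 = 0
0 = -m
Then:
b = 1/9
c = 0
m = 0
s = 0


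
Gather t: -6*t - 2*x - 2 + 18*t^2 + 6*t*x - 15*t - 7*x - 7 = 18*t^2 + t*(6*x - 21) - 9*x - 9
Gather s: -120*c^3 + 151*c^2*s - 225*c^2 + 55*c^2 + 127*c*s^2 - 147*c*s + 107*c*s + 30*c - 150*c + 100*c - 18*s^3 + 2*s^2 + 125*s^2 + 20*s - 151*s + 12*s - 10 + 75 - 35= -120*c^3 - 170*c^2 - 20*c - 18*s^3 + s^2*(127*c + 127) + s*(151*c^2 - 40*c - 119) + 30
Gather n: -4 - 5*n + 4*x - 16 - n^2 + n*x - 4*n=-n^2 + n*(x - 9) + 4*x - 20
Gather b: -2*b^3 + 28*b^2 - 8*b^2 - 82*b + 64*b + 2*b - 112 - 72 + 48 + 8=-2*b^3 + 20*b^2 - 16*b - 128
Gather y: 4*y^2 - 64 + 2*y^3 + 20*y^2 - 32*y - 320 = 2*y^3 + 24*y^2 - 32*y - 384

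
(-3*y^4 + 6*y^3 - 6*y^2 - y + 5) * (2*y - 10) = -6*y^5 + 42*y^4 - 72*y^3 + 58*y^2 + 20*y - 50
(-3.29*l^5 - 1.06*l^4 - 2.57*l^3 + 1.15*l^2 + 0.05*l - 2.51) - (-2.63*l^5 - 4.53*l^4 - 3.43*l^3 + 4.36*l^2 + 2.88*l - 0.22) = -0.66*l^5 + 3.47*l^4 + 0.86*l^3 - 3.21*l^2 - 2.83*l - 2.29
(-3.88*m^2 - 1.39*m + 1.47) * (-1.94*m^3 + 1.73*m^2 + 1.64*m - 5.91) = 7.5272*m^5 - 4.0158*m^4 - 11.6197*m^3 + 23.1943*m^2 + 10.6257*m - 8.6877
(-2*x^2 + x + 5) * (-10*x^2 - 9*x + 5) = 20*x^4 + 8*x^3 - 69*x^2 - 40*x + 25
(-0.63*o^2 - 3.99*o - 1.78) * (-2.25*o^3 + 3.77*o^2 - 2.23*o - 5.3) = 1.4175*o^5 + 6.6024*o^4 - 9.6324*o^3 + 5.5261*o^2 + 25.1164*o + 9.434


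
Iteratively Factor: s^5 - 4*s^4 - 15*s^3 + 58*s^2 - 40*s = (s + 4)*(s^4 - 8*s^3 + 17*s^2 - 10*s) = (s - 5)*(s + 4)*(s^3 - 3*s^2 + 2*s) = (s - 5)*(s - 2)*(s + 4)*(s^2 - s) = (s - 5)*(s - 2)*(s - 1)*(s + 4)*(s)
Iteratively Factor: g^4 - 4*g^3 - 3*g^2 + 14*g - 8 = (g - 1)*(g^3 - 3*g^2 - 6*g + 8) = (g - 1)*(g + 2)*(g^2 - 5*g + 4) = (g - 1)^2*(g + 2)*(g - 4)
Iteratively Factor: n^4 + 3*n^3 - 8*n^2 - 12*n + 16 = (n + 2)*(n^3 + n^2 - 10*n + 8) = (n - 1)*(n + 2)*(n^2 + 2*n - 8) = (n - 2)*(n - 1)*(n + 2)*(n + 4)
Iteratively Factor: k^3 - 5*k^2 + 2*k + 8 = (k - 4)*(k^2 - k - 2) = (k - 4)*(k + 1)*(k - 2)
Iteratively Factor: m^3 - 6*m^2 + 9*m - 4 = (m - 1)*(m^2 - 5*m + 4) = (m - 1)^2*(m - 4)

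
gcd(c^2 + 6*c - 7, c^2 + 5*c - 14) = c + 7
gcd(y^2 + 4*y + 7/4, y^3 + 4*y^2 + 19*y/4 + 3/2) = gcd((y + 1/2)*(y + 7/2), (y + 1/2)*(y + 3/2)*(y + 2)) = y + 1/2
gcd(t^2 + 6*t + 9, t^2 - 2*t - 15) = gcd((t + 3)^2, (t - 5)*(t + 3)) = t + 3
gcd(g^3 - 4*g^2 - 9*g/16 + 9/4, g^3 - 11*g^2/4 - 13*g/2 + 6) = g^2 - 19*g/4 + 3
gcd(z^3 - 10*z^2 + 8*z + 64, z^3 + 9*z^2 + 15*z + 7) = 1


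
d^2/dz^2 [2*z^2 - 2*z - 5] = 4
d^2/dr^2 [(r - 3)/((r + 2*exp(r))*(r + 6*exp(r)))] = 2*((r - 3)*(r + 2*exp(r))^2*(6*exp(r) + 1)^2 + (r - 3)*(r + 2*exp(r))*(r + 6*exp(r))*(2*exp(r) + 1)*(6*exp(r) + 1) + (r - 3)*(r + 6*exp(r))^2*(2*exp(r) + 1)^2 + (r + 2*exp(r))^2*(r + 6*exp(r))*(3*(3 - r)*exp(r) - 6*exp(r) - 1) + (r + 2*exp(r))*(r + 6*exp(r))^2*((3 - r)*exp(r) - 2*exp(r) - 1))/((r + 2*exp(r))^3*(r + 6*exp(r))^3)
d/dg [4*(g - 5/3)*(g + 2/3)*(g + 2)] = 12*g^2 + 8*g - 112/9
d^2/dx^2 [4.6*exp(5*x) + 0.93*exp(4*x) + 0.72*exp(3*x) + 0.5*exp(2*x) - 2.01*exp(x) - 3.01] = (115.0*exp(4*x) + 14.88*exp(3*x) + 6.48*exp(2*x) + 2.0*exp(x) - 2.01)*exp(x)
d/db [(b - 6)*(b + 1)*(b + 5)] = 3*b^2 - 31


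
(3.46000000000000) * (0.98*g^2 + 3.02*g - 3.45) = 3.3908*g^2 + 10.4492*g - 11.937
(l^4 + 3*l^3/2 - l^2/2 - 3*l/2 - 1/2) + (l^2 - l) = l^4 + 3*l^3/2 + l^2/2 - 5*l/2 - 1/2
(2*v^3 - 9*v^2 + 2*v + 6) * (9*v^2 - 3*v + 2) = 18*v^5 - 87*v^4 + 49*v^3 + 30*v^2 - 14*v + 12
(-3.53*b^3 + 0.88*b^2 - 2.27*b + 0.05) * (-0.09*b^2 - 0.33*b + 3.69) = 0.3177*b^5 + 1.0857*b^4 - 13.1118*b^3 + 3.9918*b^2 - 8.3928*b + 0.1845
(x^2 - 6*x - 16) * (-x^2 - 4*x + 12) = -x^4 + 2*x^3 + 52*x^2 - 8*x - 192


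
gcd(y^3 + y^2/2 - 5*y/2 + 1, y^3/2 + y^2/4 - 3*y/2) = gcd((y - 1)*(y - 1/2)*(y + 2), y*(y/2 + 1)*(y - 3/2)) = y + 2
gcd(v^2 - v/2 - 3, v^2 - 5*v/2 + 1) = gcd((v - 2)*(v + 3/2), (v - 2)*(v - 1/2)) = v - 2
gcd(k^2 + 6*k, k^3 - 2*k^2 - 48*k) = k^2 + 6*k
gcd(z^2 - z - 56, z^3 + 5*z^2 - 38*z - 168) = z + 7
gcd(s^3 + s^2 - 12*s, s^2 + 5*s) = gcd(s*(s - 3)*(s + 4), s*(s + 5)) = s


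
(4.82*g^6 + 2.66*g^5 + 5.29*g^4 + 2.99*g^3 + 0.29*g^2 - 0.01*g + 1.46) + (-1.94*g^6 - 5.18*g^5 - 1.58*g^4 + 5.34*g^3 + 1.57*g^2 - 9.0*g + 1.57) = 2.88*g^6 - 2.52*g^5 + 3.71*g^4 + 8.33*g^3 + 1.86*g^2 - 9.01*g + 3.03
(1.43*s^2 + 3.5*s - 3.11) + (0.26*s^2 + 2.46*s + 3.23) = 1.69*s^2 + 5.96*s + 0.12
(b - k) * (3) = 3*b - 3*k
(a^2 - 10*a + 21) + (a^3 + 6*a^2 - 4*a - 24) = a^3 + 7*a^2 - 14*a - 3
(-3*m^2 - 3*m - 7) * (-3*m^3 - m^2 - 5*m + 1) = 9*m^5 + 12*m^4 + 39*m^3 + 19*m^2 + 32*m - 7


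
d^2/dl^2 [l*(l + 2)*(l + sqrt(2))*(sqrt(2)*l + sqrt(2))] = 12*sqrt(2)*l^2 + 12*l + 18*sqrt(2)*l + 4*sqrt(2) + 12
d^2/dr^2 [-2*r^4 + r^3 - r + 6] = 6*r*(1 - 4*r)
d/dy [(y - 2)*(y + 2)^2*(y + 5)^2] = 5*y^4 + 48*y^3 + 123*y^2 + 4*y - 180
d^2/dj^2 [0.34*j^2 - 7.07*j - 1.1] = 0.680000000000000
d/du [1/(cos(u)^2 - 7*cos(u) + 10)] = (2*cos(u) - 7)*sin(u)/(cos(u)^2 - 7*cos(u) + 10)^2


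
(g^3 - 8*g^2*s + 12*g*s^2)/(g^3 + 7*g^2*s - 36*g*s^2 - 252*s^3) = g*(g - 2*s)/(g^2 + 13*g*s + 42*s^2)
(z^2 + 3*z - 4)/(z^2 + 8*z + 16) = (z - 1)/(z + 4)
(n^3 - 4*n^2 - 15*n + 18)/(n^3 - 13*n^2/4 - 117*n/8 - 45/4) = 8*(n^2 + 2*n - 3)/(8*n^2 + 22*n + 15)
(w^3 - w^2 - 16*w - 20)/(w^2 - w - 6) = (w^2 - 3*w - 10)/(w - 3)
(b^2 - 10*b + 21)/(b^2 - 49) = (b - 3)/(b + 7)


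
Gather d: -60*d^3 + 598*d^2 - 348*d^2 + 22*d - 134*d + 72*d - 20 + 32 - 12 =-60*d^3 + 250*d^2 - 40*d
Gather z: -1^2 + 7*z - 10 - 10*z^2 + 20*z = -10*z^2 + 27*z - 11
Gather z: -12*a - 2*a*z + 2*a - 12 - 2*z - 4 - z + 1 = -10*a + z*(-2*a - 3) - 15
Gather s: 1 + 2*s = 2*s + 1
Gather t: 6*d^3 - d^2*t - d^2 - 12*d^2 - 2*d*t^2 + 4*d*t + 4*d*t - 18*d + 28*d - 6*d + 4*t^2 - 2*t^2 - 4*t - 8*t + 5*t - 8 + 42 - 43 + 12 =6*d^3 - 13*d^2 + 4*d + t^2*(2 - 2*d) + t*(-d^2 + 8*d - 7) + 3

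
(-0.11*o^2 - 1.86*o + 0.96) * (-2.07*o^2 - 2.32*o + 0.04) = 0.2277*o^4 + 4.1054*o^3 + 2.3236*o^2 - 2.3016*o + 0.0384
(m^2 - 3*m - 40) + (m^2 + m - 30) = 2*m^2 - 2*m - 70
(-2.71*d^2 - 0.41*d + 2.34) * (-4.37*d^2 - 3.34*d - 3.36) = 11.8427*d^4 + 10.8431*d^3 + 0.249199999999999*d^2 - 6.438*d - 7.8624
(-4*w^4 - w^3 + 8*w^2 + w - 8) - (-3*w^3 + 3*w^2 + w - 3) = -4*w^4 + 2*w^3 + 5*w^2 - 5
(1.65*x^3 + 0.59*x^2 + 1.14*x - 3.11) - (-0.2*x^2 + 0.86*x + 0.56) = 1.65*x^3 + 0.79*x^2 + 0.28*x - 3.67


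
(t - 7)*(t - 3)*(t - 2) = t^3 - 12*t^2 + 41*t - 42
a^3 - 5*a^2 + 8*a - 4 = (a - 2)^2*(a - 1)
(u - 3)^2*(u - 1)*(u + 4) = u^4 - 3*u^3 - 13*u^2 + 51*u - 36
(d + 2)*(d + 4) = d^2 + 6*d + 8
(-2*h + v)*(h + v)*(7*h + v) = -14*h^3 - 9*h^2*v + 6*h*v^2 + v^3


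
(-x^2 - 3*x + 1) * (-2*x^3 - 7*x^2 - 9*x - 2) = 2*x^5 + 13*x^4 + 28*x^3 + 22*x^2 - 3*x - 2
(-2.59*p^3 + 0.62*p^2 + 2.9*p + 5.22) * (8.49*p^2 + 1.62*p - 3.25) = -21.9891*p^5 + 1.068*p^4 + 34.0429*p^3 + 47.0008*p^2 - 0.968599999999999*p - 16.965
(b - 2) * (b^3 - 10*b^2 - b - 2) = b^4 - 12*b^3 + 19*b^2 + 4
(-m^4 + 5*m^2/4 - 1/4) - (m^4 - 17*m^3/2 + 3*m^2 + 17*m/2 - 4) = -2*m^4 + 17*m^3/2 - 7*m^2/4 - 17*m/2 + 15/4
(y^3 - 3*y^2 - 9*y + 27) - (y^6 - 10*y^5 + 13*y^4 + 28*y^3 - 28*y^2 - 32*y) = -y^6 + 10*y^5 - 13*y^4 - 27*y^3 + 25*y^2 + 23*y + 27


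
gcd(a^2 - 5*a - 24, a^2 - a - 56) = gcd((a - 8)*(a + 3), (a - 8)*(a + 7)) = a - 8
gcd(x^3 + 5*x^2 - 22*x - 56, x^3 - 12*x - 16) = x^2 - 2*x - 8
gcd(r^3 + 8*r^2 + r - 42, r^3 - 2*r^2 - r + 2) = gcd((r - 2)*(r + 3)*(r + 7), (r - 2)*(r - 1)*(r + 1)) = r - 2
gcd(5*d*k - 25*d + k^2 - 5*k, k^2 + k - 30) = k - 5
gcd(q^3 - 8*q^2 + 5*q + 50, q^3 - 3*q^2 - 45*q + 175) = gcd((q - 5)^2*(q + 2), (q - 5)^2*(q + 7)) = q^2 - 10*q + 25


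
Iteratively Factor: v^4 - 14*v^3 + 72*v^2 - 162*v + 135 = (v - 3)*(v^3 - 11*v^2 + 39*v - 45) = (v - 3)^2*(v^2 - 8*v + 15) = (v - 3)^3*(v - 5)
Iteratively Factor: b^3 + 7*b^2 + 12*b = (b)*(b^2 + 7*b + 12) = b*(b + 4)*(b + 3)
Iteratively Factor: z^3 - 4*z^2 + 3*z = (z)*(z^2 - 4*z + 3) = z*(z - 1)*(z - 3)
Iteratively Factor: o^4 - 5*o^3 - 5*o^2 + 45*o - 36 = (o - 1)*(o^3 - 4*o^2 - 9*o + 36) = (o - 1)*(o + 3)*(o^2 - 7*o + 12) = (o - 4)*(o - 1)*(o + 3)*(o - 3)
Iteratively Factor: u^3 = (u)*(u^2) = u^2*(u)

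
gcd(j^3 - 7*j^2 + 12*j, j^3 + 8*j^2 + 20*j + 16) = 1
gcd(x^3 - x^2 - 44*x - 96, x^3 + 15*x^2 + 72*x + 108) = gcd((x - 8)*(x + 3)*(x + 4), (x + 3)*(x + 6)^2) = x + 3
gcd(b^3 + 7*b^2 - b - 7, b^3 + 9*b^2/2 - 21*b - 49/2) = b^2 + 8*b + 7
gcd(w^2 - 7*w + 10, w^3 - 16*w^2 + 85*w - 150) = w - 5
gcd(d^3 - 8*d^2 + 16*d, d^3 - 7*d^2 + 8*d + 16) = d^2 - 8*d + 16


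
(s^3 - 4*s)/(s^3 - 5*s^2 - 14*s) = (s - 2)/(s - 7)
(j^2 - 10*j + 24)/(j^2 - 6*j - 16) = (-j^2 + 10*j - 24)/(-j^2 + 6*j + 16)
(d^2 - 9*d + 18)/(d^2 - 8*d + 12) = (d - 3)/(d - 2)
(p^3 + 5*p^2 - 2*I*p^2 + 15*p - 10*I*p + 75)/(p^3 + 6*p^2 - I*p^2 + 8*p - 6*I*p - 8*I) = (p^3 + p^2*(5 - 2*I) + p*(15 - 10*I) + 75)/(p^3 + p^2*(6 - I) + p*(8 - 6*I) - 8*I)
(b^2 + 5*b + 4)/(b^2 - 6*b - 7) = (b + 4)/(b - 7)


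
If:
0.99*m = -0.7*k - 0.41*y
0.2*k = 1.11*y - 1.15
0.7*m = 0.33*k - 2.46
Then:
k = 2.46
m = -2.35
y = 1.48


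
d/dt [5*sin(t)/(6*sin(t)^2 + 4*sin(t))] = -15*cos(t)/(2*(3*sin(t) + 2)^2)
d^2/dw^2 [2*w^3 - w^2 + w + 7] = 12*w - 2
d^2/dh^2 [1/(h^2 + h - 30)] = 2*(-h^2 - h + (2*h + 1)^2 + 30)/(h^2 + h - 30)^3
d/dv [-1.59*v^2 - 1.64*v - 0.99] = -3.18*v - 1.64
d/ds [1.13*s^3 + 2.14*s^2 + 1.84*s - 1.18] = 3.39*s^2 + 4.28*s + 1.84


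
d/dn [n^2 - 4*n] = 2*n - 4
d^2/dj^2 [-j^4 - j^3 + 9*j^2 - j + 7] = -12*j^2 - 6*j + 18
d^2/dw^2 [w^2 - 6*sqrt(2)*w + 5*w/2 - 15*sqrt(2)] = 2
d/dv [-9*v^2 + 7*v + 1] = 7 - 18*v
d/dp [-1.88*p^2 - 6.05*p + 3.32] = -3.76*p - 6.05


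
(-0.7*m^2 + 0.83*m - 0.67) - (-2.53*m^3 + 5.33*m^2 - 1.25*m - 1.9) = 2.53*m^3 - 6.03*m^2 + 2.08*m + 1.23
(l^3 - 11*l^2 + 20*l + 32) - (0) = l^3 - 11*l^2 + 20*l + 32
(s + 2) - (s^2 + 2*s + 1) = -s^2 - s + 1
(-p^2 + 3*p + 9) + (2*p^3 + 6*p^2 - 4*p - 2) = 2*p^3 + 5*p^2 - p + 7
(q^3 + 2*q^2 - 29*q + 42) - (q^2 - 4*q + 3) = q^3 + q^2 - 25*q + 39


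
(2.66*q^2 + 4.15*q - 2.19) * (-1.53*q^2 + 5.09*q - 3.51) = -4.0698*q^4 + 7.1899*q^3 + 15.1376*q^2 - 25.7136*q + 7.6869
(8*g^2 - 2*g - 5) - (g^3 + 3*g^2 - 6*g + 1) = -g^3 + 5*g^2 + 4*g - 6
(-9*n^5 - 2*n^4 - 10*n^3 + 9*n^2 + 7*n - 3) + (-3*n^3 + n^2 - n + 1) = -9*n^5 - 2*n^4 - 13*n^3 + 10*n^2 + 6*n - 2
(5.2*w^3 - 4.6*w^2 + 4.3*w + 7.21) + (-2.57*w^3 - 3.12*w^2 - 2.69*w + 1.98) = 2.63*w^3 - 7.72*w^2 + 1.61*w + 9.19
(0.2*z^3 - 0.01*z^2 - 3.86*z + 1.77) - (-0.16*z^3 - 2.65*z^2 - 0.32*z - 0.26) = 0.36*z^3 + 2.64*z^2 - 3.54*z + 2.03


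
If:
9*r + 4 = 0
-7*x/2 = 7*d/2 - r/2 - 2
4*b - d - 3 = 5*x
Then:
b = x + 221/252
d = 32/63 - x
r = -4/9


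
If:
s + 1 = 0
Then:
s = -1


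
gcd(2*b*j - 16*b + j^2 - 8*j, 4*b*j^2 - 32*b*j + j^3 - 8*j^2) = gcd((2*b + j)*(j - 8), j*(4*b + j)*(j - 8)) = j - 8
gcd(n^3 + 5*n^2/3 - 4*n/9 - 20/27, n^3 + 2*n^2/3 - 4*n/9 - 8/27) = n^2 - 4/9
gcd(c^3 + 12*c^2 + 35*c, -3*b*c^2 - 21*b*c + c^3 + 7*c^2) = c^2 + 7*c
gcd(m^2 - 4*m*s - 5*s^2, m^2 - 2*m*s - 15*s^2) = -m + 5*s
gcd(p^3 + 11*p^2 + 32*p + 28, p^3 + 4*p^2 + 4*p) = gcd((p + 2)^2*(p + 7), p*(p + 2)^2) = p^2 + 4*p + 4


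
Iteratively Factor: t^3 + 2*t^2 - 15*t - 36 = (t - 4)*(t^2 + 6*t + 9) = (t - 4)*(t + 3)*(t + 3)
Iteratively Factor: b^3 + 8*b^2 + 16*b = (b + 4)*(b^2 + 4*b) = (b + 4)^2*(b)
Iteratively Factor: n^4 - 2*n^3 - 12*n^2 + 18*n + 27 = (n - 3)*(n^3 + n^2 - 9*n - 9) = (n - 3)^2*(n^2 + 4*n + 3) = (n - 3)^2*(n + 1)*(n + 3)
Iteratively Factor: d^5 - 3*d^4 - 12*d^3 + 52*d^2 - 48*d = (d - 3)*(d^4 - 12*d^2 + 16*d) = d*(d - 3)*(d^3 - 12*d + 16) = d*(d - 3)*(d + 4)*(d^2 - 4*d + 4) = d*(d - 3)*(d - 2)*(d + 4)*(d - 2)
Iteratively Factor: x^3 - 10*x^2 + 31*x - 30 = (x - 2)*(x^2 - 8*x + 15) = (x - 5)*(x - 2)*(x - 3)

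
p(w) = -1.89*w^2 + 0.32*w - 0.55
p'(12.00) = -45.04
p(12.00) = -268.87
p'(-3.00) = 11.66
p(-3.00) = -18.52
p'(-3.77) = 14.57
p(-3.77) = -28.62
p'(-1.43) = 5.73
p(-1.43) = -4.87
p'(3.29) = -12.12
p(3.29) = -19.95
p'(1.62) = -5.80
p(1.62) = -4.99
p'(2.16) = -7.84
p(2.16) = -8.68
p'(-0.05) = 0.51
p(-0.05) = -0.57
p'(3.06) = -11.25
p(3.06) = -17.27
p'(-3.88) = 14.99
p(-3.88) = -30.24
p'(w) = 0.32 - 3.78*w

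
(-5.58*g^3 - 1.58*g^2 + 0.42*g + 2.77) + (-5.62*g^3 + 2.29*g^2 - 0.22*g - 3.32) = -11.2*g^3 + 0.71*g^2 + 0.2*g - 0.55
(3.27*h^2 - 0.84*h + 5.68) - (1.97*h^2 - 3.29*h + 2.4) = 1.3*h^2 + 2.45*h + 3.28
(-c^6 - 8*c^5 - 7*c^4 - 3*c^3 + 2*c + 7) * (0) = 0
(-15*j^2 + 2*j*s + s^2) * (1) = -15*j^2 + 2*j*s + s^2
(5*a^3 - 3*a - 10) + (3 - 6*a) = 5*a^3 - 9*a - 7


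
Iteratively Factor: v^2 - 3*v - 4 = (v - 4)*(v + 1)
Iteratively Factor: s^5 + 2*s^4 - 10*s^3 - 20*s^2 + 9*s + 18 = (s - 1)*(s^4 + 3*s^3 - 7*s^2 - 27*s - 18) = (s - 1)*(s + 1)*(s^3 + 2*s^2 - 9*s - 18) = (s - 3)*(s - 1)*(s + 1)*(s^2 + 5*s + 6) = (s - 3)*(s - 1)*(s + 1)*(s + 3)*(s + 2)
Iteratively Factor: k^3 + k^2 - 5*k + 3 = (k - 1)*(k^2 + 2*k - 3) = (k - 1)*(k + 3)*(k - 1)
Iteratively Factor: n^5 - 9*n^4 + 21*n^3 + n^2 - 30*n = (n - 3)*(n^4 - 6*n^3 + 3*n^2 + 10*n) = (n - 5)*(n - 3)*(n^3 - n^2 - 2*n) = (n - 5)*(n - 3)*(n + 1)*(n^2 - 2*n) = (n - 5)*(n - 3)*(n - 2)*(n + 1)*(n)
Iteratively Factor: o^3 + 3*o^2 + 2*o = (o)*(o^2 + 3*o + 2) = o*(o + 2)*(o + 1)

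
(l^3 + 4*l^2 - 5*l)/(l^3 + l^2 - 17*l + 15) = l/(l - 3)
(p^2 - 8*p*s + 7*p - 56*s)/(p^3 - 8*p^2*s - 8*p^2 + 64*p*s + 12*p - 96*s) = (p + 7)/(p^2 - 8*p + 12)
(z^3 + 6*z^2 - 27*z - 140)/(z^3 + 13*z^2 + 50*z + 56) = (z - 5)/(z + 2)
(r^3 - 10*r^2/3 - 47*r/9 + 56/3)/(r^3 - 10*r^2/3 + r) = (3*r^2 - r - 56/3)/(r*(3*r - 1))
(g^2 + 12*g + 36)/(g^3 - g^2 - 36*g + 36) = (g + 6)/(g^2 - 7*g + 6)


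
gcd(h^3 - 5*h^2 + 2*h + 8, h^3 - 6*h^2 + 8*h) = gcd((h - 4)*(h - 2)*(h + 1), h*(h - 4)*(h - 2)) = h^2 - 6*h + 8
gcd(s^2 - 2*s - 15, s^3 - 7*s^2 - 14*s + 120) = s - 5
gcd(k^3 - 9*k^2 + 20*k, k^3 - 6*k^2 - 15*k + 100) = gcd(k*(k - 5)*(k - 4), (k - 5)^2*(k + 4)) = k - 5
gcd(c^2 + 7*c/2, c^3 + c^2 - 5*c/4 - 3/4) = 1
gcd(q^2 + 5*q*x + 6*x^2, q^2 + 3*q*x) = q + 3*x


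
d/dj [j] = 1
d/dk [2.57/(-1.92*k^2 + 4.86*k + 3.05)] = (9.8688*k - 12.4902)/(-1.92*k^2 + 4.86*k + 3.05)^2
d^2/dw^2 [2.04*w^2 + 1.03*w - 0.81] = 4.08000000000000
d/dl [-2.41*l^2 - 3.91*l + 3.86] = -4.82*l - 3.91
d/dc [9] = 0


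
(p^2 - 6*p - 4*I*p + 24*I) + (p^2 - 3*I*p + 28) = 2*p^2 - 6*p - 7*I*p + 28 + 24*I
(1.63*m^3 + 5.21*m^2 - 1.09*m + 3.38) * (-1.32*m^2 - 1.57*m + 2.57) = -2.1516*m^5 - 9.4363*m^4 - 2.5518*m^3 + 10.6394*m^2 - 8.1079*m + 8.6866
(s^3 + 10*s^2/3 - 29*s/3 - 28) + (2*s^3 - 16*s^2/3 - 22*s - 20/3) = 3*s^3 - 2*s^2 - 95*s/3 - 104/3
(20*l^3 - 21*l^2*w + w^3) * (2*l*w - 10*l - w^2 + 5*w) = 40*l^4*w - 200*l^4 - 62*l^3*w^2 + 310*l^3*w + 21*l^2*w^3 - 105*l^2*w^2 + 2*l*w^4 - 10*l*w^3 - w^5 + 5*w^4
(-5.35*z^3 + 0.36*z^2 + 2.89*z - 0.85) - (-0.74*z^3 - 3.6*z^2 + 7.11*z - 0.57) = -4.61*z^3 + 3.96*z^2 - 4.22*z - 0.28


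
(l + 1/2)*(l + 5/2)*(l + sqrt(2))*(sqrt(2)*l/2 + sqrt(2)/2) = sqrt(2)*l^4/2 + l^3 + 2*sqrt(2)*l^3 + 17*sqrt(2)*l^2/8 + 4*l^2 + 5*sqrt(2)*l/8 + 17*l/4 + 5/4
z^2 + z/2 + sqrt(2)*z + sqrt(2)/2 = (z + 1/2)*(z + sqrt(2))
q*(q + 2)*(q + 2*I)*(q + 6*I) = q^4 + 2*q^3 + 8*I*q^3 - 12*q^2 + 16*I*q^2 - 24*q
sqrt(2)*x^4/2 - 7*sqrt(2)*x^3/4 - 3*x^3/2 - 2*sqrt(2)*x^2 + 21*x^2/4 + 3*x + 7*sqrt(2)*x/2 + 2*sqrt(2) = (x - 4)*(x + 1/2)*(x - 2*sqrt(2))*(sqrt(2)*x/2 + 1/2)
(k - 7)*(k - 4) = k^2 - 11*k + 28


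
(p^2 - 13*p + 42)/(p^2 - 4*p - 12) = (p - 7)/(p + 2)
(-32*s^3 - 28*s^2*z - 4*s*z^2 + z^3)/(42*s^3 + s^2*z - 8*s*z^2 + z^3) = (-16*s^2 - 6*s*z + z^2)/(21*s^2 - 10*s*z + z^2)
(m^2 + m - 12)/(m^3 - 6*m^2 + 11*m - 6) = (m + 4)/(m^2 - 3*m + 2)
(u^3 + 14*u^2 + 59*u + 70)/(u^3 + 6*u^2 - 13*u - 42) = (u + 5)/(u - 3)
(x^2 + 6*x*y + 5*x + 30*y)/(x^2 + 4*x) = (x^2 + 6*x*y + 5*x + 30*y)/(x*(x + 4))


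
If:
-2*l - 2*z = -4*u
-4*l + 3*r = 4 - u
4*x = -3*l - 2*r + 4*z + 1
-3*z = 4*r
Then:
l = -z/2 - 8/7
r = -3*z/4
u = z/4 - 4/7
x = 7*z/4 + 31/28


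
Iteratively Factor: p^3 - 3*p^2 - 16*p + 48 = (p - 4)*(p^2 + p - 12) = (p - 4)*(p - 3)*(p + 4)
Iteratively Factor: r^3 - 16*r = (r)*(r^2 - 16) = r*(r + 4)*(r - 4)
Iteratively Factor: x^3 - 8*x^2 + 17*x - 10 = (x - 2)*(x^2 - 6*x + 5) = (x - 5)*(x - 2)*(x - 1)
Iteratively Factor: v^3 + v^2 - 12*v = (v + 4)*(v^2 - 3*v) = (v - 3)*(v + 4)*(v)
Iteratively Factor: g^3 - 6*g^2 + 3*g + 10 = (g - 2)*(g^2 - 4*g - 5) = (g - 2)*(g + 1)*(g - 5)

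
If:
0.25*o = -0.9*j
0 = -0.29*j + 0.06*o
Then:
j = 0.00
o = 0.00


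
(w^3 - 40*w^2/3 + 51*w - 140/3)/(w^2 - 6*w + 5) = (3*w^2 - 25*w + 28)/(3*(w - 1))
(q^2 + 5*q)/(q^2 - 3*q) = (q + 5)/(q - 3)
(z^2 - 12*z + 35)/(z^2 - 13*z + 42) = (z - 5)/(z - 6)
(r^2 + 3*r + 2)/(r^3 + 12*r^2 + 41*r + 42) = (r + 1)/(r^2 + 10*r + 21)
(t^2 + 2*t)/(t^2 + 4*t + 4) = t/(t + 2)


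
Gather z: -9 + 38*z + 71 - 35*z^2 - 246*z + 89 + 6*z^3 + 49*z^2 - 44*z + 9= 6*z^3 + 14*z^2 - 252*z + 160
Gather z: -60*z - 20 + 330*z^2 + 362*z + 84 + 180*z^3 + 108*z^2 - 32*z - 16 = 180*z^3 + 438*z^2 + 270*z + 48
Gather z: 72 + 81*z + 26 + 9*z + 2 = 90*z + 100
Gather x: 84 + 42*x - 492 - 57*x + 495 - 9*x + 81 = 168 - 24*x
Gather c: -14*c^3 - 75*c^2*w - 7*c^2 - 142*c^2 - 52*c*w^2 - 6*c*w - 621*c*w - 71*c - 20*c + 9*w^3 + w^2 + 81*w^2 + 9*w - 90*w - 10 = -14*c^3 + c^2*(-75*w - 149) + c*(-52*w^2 - 627*w - 91) + 9*w^3 + 82*w^2 - 81*w - 10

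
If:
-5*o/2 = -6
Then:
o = 12/5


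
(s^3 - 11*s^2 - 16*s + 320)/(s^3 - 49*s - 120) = (s - 8)/(s + 3)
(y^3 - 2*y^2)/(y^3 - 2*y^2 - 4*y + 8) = y^2/(y^2 - 4)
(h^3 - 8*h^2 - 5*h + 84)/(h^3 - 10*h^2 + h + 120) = (h^2 - 11*h + 28)/(h^2 - 13*h + 40)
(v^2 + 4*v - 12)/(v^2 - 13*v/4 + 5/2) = 4*(v + 6)/(4*v - 5)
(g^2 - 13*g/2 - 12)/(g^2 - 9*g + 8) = (g + 3/2)/(g - 1)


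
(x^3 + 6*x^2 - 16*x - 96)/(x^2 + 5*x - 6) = (x^2 - 16)/(x - 1)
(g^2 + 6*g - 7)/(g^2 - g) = (g + 7)/g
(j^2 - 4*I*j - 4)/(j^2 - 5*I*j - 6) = (j - 2*I)/(j - 3*I)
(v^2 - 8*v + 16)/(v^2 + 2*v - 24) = (v - 4)/(v + 6)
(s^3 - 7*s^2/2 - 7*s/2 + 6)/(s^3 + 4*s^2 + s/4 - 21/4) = 2*(s - 4)/(2*s + 7)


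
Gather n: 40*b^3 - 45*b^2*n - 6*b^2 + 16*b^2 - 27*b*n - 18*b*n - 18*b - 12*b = 40*b^3 + 10*b^2 - 30*b + n*(-45*b^2 - 45*b)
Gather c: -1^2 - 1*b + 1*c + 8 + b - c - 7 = 0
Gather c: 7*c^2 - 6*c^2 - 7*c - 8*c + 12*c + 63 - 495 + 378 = c^2 - 3*c - 54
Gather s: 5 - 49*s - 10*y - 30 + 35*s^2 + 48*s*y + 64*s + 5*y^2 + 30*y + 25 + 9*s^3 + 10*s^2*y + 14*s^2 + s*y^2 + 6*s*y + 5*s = 9*s^3 + s^2*(10*y + 49) + s*(y^2 + 54*y + 20) + 5*y^2 + 20*y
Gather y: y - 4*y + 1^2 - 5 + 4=-3*y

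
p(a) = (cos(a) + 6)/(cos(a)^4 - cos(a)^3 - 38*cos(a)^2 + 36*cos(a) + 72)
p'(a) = (cos(a) + 6)*(4*sin(a)*cos(a)^3 - 3*sin(a)*cos(a)^2 - 76*sin(a)*cos(a) + 36*sin(a))/(cos(a)^4 - cos(a)^3 - 38*cos(a)^2 + 36*cos(a) + 72)^2 - sin(a)/(cos(a)^4 - cos(a)^3 - 38*cos(a)^2 + 36*cos(a) + 72)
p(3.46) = 0.97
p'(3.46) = -5.90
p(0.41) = 0.09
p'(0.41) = -0.02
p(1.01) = 0.08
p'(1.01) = -0.01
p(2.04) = 0.12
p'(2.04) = 0.13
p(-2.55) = 0.30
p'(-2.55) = -0.91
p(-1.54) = 0.08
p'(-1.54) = -0.02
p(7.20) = 0.08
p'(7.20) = -0.02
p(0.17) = 0.10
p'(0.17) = -0.01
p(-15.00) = 0.22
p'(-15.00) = -0.53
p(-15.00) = 0.22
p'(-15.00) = -0.53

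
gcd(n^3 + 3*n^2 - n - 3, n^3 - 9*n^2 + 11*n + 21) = n + 1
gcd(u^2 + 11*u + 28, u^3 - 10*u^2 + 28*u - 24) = 1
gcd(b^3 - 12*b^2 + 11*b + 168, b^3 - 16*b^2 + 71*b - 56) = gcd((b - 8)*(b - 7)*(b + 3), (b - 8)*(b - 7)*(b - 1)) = b^2 - 15*b + 56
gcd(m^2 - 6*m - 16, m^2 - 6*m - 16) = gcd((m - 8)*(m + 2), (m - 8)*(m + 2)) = m^2 - 6*m - 16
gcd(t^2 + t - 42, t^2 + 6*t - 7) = t + 7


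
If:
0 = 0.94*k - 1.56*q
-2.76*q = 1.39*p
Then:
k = 1.65957446808511*q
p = -1.98561151079137*q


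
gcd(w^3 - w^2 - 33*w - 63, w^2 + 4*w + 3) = w + 3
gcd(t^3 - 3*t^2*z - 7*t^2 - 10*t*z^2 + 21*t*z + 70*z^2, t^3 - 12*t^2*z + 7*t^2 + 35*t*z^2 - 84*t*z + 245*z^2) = -t + 5*z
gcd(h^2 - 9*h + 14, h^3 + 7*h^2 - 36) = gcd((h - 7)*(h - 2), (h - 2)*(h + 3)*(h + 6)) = h - 2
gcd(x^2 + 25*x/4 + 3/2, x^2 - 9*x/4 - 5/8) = x + 1/4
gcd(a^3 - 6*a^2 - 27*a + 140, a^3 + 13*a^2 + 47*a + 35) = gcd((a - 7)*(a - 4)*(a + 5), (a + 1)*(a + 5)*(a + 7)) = a + 5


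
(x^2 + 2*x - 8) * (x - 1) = x^3 + x^2 - 10*x + 8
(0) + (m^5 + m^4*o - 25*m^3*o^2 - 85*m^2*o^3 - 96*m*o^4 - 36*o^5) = m^5 + m^4*o - 25*m^3*o^2 - 85*m^2*o^3 - 96*m*o^4 - 36*o^5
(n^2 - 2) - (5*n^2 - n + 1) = -4*n^2 + n - 3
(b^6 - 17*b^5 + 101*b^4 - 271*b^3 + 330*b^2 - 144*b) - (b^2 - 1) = b^6 - 17*b^5 + 101*b^4 - 271*b^3 + 329*b^2 - 144*b + 1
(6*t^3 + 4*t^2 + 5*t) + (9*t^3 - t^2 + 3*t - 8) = 15*t^3 + 3*t^2 + 8*t - 8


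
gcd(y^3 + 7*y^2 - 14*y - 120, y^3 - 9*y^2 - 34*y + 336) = y + 6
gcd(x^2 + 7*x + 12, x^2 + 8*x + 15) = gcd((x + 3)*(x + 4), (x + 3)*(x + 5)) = x + 3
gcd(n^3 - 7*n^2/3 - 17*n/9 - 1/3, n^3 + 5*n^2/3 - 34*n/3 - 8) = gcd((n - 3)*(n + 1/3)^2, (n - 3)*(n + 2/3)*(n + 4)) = n - 3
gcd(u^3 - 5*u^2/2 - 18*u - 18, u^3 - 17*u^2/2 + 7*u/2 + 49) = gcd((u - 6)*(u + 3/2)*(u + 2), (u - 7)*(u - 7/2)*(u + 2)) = u + 2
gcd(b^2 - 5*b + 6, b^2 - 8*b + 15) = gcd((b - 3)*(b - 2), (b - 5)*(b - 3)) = b - 3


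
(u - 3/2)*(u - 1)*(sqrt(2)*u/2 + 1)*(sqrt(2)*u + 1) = u^4 - 5*u^3/2 + 3*sqrt(2)*u^3/2 - 15*sqrt(2)*u^2/4 + 5*u^2/2 - 5*u/2 + 9*sqrt(2)*u/4 + 3/2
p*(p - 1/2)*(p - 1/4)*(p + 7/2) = p^4 + 11*p^3/4 - 5*p^2/2 + 7*p/16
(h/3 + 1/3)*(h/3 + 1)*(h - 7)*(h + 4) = h^4/9 + h^3/9 - 37*h^2/9 - 121*h/9 - 28/3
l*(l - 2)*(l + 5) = l^3 + 3*l^2 - 10*l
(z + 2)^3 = z^3 + 6*z^2 + 12*z + 8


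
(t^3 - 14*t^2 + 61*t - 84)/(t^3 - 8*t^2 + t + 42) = (t - 4)/(t + 2)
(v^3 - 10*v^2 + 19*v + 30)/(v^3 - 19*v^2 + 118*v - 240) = (v + 1)/(v - 8)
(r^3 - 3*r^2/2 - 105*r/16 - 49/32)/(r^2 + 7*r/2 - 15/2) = (32*r^3 - 48*r^2 - 210*r - 49)/(16*(2*r^2 + 7*r - 15))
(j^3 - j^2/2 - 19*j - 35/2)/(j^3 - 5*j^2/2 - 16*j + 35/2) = (j + 1)/(j - 1)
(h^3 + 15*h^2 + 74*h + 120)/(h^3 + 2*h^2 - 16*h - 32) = (h^2 + 11*h + 30)/(h^2 - 2*h - 8)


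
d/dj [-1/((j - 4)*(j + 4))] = 2*j/((j - 4)^2*(j + 4)^2)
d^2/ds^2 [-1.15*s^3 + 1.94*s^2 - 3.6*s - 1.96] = 3.88 - 6.9*s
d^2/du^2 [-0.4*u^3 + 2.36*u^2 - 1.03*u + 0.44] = 4.72 - 2.4*u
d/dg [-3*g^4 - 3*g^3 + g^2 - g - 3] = -12*g^3 - 9*g^2 + 2*g - 1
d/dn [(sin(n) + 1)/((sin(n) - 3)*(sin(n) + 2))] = (-2*sin(n) + cos(n)^2 - 6)*cos(n)/((sin(n) - 3)^2*(sin(n) + 2)^2)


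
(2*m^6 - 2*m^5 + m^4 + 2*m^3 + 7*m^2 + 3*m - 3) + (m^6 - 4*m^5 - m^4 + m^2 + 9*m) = 3*m^6 - 6*m^5 + 2*m^3 + 8*m^2 + 12*m - 3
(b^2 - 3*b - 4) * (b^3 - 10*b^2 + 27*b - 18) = b^5 - 13*b^4 + 53*b^3 - 59*b^2 - 54*b + 72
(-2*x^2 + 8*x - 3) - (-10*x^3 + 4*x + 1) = 10*x^3 - 2*x^2 + 4*x - 4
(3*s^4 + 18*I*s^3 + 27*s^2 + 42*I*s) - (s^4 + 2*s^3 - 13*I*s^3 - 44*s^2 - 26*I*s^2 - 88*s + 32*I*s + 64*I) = 2*s^4 - 2*s^3 + 31*I*s^3 + 71*s^2 + 26*I*s^2 + 88*s + 10*I*s - 64*I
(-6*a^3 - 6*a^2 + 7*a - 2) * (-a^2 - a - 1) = 6*a^5 + 12*a^4 + 5*a^3 + a^2 - 5*a + 2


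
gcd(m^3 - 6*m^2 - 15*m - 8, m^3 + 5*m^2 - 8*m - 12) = m + 1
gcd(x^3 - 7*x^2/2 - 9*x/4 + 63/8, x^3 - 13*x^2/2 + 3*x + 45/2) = x + 3/2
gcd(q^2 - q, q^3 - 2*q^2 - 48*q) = q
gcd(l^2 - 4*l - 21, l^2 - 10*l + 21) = l - 7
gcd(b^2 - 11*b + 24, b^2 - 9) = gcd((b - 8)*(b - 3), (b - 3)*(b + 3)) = b - 3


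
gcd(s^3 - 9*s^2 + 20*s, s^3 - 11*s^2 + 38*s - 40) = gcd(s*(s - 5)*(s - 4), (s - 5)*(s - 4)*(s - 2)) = s^2 - 9*s + 20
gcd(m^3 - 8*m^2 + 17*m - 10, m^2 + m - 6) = m - 2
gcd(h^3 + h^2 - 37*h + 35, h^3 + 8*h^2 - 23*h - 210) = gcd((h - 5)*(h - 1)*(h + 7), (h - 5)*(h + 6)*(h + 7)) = h^2 + 2*h - 35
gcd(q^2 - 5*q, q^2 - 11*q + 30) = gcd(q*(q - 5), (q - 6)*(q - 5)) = q - 5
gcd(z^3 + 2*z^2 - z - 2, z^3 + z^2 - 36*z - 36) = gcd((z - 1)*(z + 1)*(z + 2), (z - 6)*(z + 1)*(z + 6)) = z + 1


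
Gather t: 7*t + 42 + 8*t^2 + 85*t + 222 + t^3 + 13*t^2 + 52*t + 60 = t^3 + 21*t^2 + 144*t + 324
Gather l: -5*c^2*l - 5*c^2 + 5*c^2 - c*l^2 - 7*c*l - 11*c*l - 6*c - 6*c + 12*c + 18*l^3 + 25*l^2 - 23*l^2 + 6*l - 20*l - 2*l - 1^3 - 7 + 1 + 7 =18*l^3 + l^2*(2 - c) + l*(-5*c^2 - 18*c - 16)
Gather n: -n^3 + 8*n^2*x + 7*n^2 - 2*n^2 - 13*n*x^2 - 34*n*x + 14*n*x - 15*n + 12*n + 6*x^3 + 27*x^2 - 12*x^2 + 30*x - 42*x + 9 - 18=-n^3 + n^2*(8*x + 5) + n*(-13*x^2 - 20*x - 3) + 6*x^3 + 15*x^2 - 12*x - 9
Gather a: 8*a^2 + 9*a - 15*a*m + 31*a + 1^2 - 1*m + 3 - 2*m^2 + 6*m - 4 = 8*a^2 + a*(40 - 15*m) - 2*m^2 + 5*m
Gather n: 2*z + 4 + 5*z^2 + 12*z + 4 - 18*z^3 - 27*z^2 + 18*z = -18*z^3 - 22*z^2 + 32*z + 8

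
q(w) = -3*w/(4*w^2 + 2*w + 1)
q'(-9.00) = 0.01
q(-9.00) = 0.09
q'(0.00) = -3.00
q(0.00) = 0.00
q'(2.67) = 0.07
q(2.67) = -0.23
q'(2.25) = 0.09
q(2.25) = -0.26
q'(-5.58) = 0.03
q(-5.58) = 0.15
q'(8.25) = 0.01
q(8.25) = -0.09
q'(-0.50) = 0.00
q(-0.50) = 1.50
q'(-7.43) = 0.02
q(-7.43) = 0.11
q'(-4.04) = 0.06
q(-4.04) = 0.21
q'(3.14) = 0.05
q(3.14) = -0.20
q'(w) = -3*w*(-8*w - 2)/(4*w^2 + 2*w + 1)^2 - 3/(4*w^2 + 2*w + 1)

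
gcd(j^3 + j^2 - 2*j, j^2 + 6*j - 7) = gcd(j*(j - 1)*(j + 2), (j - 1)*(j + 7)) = j - 1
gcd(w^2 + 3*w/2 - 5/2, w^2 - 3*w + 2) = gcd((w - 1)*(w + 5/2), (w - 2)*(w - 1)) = w - 1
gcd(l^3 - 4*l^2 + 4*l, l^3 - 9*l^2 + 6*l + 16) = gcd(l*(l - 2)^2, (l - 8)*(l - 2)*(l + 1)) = l - 2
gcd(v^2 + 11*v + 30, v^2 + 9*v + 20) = v + 5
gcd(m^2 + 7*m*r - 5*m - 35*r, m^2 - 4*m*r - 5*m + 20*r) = m - 5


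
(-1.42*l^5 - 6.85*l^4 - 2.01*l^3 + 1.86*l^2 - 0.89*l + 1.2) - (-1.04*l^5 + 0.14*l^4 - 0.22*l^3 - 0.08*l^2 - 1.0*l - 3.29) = -0.38*l^5 - 6.99*l^4 - 1.79*l^3 + 1.94*l^2 + 0.11*l + 4.49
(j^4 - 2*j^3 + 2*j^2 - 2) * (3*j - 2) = 3*j^5 - 8*j^4 + 10*j^3 - 4*j^2 - 6*j + 4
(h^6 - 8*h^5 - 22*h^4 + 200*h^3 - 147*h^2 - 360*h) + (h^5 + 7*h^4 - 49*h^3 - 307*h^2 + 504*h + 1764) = h^6 - 7*h^5 - 15*h^4 + 151*h^3 - 454*h^2 + 144*h + 1764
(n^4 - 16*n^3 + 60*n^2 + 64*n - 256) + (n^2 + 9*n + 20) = n^4 - 16*n^3 + 61*n^2 + 73*n - 236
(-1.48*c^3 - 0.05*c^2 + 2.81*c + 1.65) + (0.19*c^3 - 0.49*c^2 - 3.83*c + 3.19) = -1.29*c^3 - 0.54*c^2 - 1.02*c + 4.84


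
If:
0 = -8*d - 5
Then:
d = -5/8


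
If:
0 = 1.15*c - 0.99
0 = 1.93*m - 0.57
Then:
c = 0.86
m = 0.30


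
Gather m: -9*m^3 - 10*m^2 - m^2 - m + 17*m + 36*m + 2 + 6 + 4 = -9*m^3 - 11*m^2 + 52*m + 12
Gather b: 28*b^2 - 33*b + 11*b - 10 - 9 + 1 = 28*b^2 - 22*b - 18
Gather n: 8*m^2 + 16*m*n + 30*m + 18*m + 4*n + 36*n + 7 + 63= 8*m^2 + 48*m + n*(16*m + 40) + 70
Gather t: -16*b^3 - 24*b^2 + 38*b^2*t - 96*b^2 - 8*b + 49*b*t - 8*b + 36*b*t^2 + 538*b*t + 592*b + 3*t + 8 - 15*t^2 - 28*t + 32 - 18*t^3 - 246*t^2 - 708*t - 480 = -16*b^3 - 120*b^2 + 576*b - 18*t^3 + t^2*(36*b - 261) + t*(38*b^2 + 587*b - 733) - 440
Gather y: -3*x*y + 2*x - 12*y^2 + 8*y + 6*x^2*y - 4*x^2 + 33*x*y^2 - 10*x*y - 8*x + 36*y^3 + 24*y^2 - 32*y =-4*x^2 - 6*x + 36*y^3 + y^2*(33*x + 12) + y*(6*x^2 - 13*x - 24)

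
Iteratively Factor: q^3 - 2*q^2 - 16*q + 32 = (q + 4)*(q^2 - 6*q + 8) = (q - 2)*(q + 4)*(q - 4)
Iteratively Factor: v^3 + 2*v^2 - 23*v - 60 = (v - 5)*(v^2 + 7*v + 12) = (v - 5)*(v + 3)*(v + 4)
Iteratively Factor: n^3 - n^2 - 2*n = (n + 1)*(n^2 - 2*n) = (n - 2)*(n + 1)*(n)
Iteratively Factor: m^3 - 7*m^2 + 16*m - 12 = (m - 2)*(m^2 - 5*m + 6) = (m - 2)^2*(m - 3)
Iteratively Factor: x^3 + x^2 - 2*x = (x - 1)*(x^2 + 2*x) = x*(x - 1)*(x + 2)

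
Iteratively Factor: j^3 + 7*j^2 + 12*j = (j)*(j^2 + 7*j + 12) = j*(j + 3)*(j + 4)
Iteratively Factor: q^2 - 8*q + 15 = (q - 3)*(q - 5)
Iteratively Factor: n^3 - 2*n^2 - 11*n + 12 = (n - 1)*(n^2 - n - 12) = (n - 4)*(n - 1)*(n + 3)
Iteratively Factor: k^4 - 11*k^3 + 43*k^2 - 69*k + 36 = (k - 4)*(k^3 - 7*k^2 + 15*k - 9) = (k - 4)*(k - 3)*(k^2 - 4*k + 3) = (k - 4)*(k - 3)^2*(k - 1)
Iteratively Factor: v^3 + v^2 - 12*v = (v - 3)*(v^2 + 4*v) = (v - 3)*(v + 4)*(v)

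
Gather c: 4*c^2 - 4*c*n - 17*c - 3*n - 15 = 4*c^2 + c*(-4*n - 17) - 3*n - 15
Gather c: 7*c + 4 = 7*c + 4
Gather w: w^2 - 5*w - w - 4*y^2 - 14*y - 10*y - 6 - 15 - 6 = w^2 - 6*w - 4*y^2 - 24*y - 27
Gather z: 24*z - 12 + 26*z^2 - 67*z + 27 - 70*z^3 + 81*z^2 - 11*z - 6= -70*z^3 + 107*z^2 - 54*z + 9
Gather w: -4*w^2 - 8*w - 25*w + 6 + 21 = -4*w^2 - 33*w + 27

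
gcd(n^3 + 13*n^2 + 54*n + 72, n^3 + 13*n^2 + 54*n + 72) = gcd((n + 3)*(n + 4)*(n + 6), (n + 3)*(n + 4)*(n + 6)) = n^3 + 13*n^2 + 54*n + 72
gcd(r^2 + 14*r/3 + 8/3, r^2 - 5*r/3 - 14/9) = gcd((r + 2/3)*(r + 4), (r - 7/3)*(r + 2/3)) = r + 2/3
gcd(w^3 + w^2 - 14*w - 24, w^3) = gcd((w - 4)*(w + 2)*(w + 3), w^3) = 1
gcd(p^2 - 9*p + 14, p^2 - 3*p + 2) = p - 2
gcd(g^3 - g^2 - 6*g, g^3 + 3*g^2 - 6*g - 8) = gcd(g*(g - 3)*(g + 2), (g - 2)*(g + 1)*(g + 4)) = 1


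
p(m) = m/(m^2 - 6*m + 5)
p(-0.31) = -0.04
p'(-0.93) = 0.03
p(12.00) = 0.16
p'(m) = m*(6 - 2*m)/(m^2 - 6*m + 5)^2 + 1/(m^2 - 6*m + 5)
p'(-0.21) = 0.12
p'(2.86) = -0.20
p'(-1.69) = 0.01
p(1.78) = -0.71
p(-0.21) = -0.03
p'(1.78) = 0.29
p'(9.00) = -0.07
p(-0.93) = -0.08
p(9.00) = 0.28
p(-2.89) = -0.09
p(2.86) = -0.72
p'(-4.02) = -0.01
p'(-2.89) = -0.00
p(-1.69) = -0.09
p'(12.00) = -0.02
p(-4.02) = -0.09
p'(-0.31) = 0.10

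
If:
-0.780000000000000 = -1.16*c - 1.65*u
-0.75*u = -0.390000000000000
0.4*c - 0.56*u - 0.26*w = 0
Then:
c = -0.07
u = 0.52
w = -1.22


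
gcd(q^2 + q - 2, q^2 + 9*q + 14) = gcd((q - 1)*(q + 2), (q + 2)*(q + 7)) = q + 2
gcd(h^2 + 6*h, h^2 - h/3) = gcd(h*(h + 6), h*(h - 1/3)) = h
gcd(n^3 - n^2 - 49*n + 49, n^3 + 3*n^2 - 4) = n - 1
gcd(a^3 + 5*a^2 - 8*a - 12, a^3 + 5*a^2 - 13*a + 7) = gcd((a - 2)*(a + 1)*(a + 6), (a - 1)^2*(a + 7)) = 1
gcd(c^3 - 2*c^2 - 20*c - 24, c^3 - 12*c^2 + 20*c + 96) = c^2 - 4*c - 12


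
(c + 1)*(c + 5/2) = c^2 + 7*c/2 + 5/2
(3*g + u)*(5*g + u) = 15*g^2 + 8*g*u + u^2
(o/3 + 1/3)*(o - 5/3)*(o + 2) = o^3/3 + 4*o^2/9 - o - 10/9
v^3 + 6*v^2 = v^2*(v + 6)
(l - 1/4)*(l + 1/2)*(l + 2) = l^3 + 9*l^2/4 + 3*l/8 - 1/4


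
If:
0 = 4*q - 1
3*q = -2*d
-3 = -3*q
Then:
No Solution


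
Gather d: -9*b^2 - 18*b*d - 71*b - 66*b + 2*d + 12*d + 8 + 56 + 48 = -9*b^2 - 137*b + d*(14 - 18*b) + 112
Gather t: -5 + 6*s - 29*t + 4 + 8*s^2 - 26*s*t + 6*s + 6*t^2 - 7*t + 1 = 8*s^2 + 12*s + 6*t^2 + t*(-26*s - 36)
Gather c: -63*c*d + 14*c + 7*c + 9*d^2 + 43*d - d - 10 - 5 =c*(21 - 63*d) + 9*d^2 + 42*d - 15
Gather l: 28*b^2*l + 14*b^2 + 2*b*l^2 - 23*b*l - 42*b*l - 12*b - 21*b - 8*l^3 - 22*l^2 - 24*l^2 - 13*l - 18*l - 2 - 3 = 14*b^2 - 33*b - 8*l^3 + l^2*(2*b - 46) + l*(28*b^2 - 65*b - 31) - 5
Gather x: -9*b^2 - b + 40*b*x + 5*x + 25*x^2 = -9*b^2 - b + 25*x^2 + x*(40*b + 5)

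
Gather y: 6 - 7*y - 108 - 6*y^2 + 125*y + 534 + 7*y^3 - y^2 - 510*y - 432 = 7*y^3 - 7*y^2 - 392*y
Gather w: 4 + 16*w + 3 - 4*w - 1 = 12*w + 6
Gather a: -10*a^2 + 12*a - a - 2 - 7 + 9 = -10*a^2 + 11*a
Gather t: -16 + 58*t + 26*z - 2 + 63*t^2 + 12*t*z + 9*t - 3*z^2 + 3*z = 63*t^2 + t*(12*z + 67) - 3*z^2 + 29*z - 18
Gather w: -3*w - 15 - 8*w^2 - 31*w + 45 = -8*w^2 - 34*w + 30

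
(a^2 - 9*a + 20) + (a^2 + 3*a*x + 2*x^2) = 2*a^2 + 3*a*x - 9*a + 2*x^2 + 20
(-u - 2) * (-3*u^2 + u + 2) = 3*u^3 + 5*u^2 - 4*u - 4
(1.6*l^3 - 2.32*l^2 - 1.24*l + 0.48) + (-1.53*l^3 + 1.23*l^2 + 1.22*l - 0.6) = 0.0700000000000001*l^3 - 1.09*l^2 - 0.02*l - 0.12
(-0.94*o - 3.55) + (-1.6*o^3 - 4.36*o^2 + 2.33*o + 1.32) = -1.6*o^3 - 4.36*o^2 + 1.39*o - 2.23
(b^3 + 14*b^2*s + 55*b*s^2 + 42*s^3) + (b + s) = b^3 + 14*b^2*s + 55*b*s^2 + b + 42*s^3 + s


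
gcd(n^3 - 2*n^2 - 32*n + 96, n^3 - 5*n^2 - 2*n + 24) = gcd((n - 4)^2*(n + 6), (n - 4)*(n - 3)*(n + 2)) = n - 4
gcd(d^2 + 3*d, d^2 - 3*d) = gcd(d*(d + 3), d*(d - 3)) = d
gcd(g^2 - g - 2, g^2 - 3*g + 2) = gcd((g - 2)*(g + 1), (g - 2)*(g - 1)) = g - 2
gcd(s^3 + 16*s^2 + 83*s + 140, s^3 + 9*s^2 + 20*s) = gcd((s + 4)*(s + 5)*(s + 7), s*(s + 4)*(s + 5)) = s^2 + 9*s + 20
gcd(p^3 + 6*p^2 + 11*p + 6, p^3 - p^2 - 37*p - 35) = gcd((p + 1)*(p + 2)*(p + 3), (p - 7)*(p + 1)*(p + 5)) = p + 1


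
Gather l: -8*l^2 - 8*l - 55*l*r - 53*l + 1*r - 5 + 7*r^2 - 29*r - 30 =-8*l^2 + l*(-55*r - 61) + 7*r^2 - 28*r - 35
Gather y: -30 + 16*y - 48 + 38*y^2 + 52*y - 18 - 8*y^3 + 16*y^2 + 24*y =-8*y^3 + 54*y^2 + 92*y - 96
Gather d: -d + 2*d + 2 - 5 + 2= d - 1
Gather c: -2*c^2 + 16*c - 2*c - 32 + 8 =-2*c^2 + 14*c - 24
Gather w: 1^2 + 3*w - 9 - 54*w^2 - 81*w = -54*w^2 - 78*w - 8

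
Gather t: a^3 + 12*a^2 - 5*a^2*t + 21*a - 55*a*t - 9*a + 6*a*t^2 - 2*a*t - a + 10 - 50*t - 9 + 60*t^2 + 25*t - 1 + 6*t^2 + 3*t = a^3 + 12*a^2 + 11*a + t^2*(6*a + 66) + t*(-5*a^2 - 57*a - 22)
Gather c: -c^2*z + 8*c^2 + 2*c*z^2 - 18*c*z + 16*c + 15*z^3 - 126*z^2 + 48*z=c^2*(8 - z) + c*(2*z^2 - 18*z + 16) + 15*z^3 - 126*z^2 + 48*z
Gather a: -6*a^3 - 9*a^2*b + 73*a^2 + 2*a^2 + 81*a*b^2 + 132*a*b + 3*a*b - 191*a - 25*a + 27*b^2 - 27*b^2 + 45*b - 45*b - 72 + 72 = -6*a^3 + a^2*(75 - 9*b) + a*(81*b^2 + 135*b - 216)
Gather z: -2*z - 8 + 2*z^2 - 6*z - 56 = 2*z^2 - 8*z - 64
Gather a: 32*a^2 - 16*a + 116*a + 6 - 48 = 32*a^2 + 100*a - 42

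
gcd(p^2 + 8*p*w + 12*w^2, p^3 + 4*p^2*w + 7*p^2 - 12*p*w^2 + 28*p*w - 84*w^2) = p + 6*w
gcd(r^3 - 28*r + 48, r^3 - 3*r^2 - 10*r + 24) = r^2 - 6*r + 8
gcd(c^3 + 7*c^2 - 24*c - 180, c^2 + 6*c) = c + 6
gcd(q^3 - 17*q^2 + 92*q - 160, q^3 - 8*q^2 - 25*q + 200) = q^2 - 13*q + 40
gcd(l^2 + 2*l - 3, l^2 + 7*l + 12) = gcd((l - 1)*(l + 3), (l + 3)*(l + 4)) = l + 3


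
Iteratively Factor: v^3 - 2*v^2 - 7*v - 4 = (v + 1)*(v^2 - 3*v - 4) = (v - 4)*(v + 1)*(v + 1)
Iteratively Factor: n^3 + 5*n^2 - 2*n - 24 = (n + 3)*(n^2 + 2*n - 8) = (n - 2)*(n + 3)*(n + 4)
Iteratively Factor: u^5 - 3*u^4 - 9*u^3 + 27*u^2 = (u + 3)*(u^4 - 6*u^3 + 9*u^2) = u*(u + 3)*(u^3 - 6*u^2 + 9*u) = u^2*(u + 3)*(u^2 - 6*u + 9) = u^2*(u - 3)*(u + 3)*(u - 3)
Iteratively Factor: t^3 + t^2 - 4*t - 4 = (t + 2)*(t^2 - t - 2) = (t - 2)*(t + 2)*(t + 1)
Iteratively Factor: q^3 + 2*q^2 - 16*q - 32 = (q - 4)*(q^2 + 6*q + 8) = (q - 4)*(q + 2)*(q + 4)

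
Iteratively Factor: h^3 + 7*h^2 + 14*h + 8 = (h + 2)*(h^2 + 5*h + 4) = (h + 2)*(h + 4)*(h + 1)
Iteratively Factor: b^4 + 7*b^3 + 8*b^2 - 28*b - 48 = (b + 3)*(b^3 + 4*b^2 - 4*b - 16) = (b - 2)*(b + 3)*(b^2 + 6*b + 8) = (b - 2)*(b + 3)*(b + 4)*(b + 2)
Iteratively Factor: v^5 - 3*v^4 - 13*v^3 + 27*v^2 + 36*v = (v)*(v^4 - 3*v^3 - 13*v^2 + 27*v + 36) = v*(v + 3)*(v^3 - 6*v^2 + 5*v + 12) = v*(v + 1)*(v + 3)*(v^2 - 7*v + 12) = v*(v - 4)*(v + 1)*(v + 3)*(v - 3)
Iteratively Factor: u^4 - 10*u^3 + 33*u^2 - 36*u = (u - 4)*(u^3 - 6*u^2 + 9*u) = u*(u - 4)*(u^2 - 6*u + 9) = u*(u - 4)*(u - 3)*(u - 3)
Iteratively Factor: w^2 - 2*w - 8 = (w - 4)*(w + 2)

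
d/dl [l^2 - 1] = 2*l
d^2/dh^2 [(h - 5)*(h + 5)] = 2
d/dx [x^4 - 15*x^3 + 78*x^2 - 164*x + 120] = 4*x^3 - 45*x^2 + 156*x - 164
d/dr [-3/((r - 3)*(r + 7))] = 6*(r + 2)/((r - 3)^2*(r + 7)^2)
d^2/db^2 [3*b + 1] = 0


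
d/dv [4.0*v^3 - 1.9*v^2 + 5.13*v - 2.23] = 12.0*v^2 - 3.8*v + 5.13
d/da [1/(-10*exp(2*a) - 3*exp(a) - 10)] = (20*exp(a) + 3)*exp(a)/(10*exp(2*a) + 3*exp(a) + 10)^2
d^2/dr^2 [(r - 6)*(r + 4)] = 2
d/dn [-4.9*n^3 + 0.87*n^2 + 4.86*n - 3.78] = -14.7*n^2 + 1.74*n + 4.86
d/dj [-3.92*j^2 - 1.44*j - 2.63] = -7.84*j - 1.44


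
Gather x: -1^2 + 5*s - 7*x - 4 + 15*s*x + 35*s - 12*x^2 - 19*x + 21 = 40*s - 12*x^2 + x*(15*s - 26) + 16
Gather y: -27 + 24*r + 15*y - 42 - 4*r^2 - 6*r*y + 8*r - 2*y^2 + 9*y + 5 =-4*r^2 + 32*r - 2*y^2 + y*(24 - 6*r) - 64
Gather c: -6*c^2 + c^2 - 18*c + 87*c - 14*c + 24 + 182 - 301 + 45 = -5*c^2 + 55*c - 50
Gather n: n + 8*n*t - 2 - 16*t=n*(8*t + 1) - 16*t - 2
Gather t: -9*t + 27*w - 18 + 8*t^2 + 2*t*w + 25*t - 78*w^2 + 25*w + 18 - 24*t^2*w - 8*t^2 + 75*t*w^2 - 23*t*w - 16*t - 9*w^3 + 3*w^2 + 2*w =-24*t^2*w + t*(75*w^2 - 21*w) - 9*w^3 - 75*w^2 + 54*w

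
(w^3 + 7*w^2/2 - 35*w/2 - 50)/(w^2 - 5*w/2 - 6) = (2*w^2 + 15*w + 25)/(2*w + 3)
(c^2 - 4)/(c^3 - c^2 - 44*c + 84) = (c + 2)/(c^2 + c - 42)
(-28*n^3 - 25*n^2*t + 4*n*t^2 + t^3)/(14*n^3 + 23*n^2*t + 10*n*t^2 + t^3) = (-4*n + t)/(2*n + t)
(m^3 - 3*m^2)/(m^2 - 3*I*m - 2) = m^2*(3 - m)/(-m^2 + 3*I*m + 2)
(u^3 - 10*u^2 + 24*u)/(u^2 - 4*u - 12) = u*(u - 4)/(u + 2)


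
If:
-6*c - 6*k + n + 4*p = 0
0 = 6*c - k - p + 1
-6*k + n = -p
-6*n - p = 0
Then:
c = -18/67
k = -5/67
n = 6/67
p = -36/67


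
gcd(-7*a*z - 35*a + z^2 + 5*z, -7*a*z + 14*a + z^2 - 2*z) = -7*a + z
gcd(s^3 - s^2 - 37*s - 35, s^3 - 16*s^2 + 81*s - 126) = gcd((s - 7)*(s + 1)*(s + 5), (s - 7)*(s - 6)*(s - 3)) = s - 7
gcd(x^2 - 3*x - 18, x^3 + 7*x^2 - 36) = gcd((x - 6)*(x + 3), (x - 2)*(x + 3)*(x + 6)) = x + 3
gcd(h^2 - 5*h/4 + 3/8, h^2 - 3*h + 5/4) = h - 1/2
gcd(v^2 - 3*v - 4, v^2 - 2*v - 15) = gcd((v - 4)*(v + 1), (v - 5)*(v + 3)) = 1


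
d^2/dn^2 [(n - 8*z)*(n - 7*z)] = 2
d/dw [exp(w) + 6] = exp(w)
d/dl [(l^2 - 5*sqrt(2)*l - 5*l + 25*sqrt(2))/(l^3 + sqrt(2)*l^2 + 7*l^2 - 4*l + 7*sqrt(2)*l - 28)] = ((2*l - 5*sqrt(2) - 5)*(l^3 + sqrt(2)*l^2 + 7*l^2 - 4*l + 7*sqrt(2)*l - 28) - (l^2 - 5*sqrt(2)*l - 5*l + 25*sqrt(2))*(3*l^2 + 2*sqrt(2)*l + 14*l - 4 + 7*sqrt(2)))/(l^3 + sqrt(2)*l^2 + 7*l^2 - 4*l + 7*sqrt(2)*l - 28)^2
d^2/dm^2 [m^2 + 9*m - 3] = 2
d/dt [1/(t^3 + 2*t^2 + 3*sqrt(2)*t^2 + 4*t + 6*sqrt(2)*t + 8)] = (-3*t^2 - 6*sqrt(2)*t - 4*t - 6*sqrt(2) - 4)/(t^3 + 2*t^2 + 3*sqrt(2)*t^2 + 4*t + 6*sqrt(2)*t + 8)^2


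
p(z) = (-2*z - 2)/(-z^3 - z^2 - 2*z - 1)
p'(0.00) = -2.00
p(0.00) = 2.00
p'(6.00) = -0.02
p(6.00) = 0.05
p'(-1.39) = -0.18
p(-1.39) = 0.31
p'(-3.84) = 0.05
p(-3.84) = 0.12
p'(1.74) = -0.33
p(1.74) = 0.43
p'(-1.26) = -0.44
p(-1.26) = 0.27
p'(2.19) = -0.21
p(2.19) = 0.31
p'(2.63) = -0.14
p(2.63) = 0.23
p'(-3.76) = 0.05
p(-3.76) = 0.12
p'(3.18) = -0.09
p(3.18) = 0.17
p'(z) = (-2*z - 2)*(3*z^2 + 2*z + 2)/(-z^3 - z^2 - 2*z - 1)^2 - 2/(-z^3 - z^2 - 2*z - 1)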